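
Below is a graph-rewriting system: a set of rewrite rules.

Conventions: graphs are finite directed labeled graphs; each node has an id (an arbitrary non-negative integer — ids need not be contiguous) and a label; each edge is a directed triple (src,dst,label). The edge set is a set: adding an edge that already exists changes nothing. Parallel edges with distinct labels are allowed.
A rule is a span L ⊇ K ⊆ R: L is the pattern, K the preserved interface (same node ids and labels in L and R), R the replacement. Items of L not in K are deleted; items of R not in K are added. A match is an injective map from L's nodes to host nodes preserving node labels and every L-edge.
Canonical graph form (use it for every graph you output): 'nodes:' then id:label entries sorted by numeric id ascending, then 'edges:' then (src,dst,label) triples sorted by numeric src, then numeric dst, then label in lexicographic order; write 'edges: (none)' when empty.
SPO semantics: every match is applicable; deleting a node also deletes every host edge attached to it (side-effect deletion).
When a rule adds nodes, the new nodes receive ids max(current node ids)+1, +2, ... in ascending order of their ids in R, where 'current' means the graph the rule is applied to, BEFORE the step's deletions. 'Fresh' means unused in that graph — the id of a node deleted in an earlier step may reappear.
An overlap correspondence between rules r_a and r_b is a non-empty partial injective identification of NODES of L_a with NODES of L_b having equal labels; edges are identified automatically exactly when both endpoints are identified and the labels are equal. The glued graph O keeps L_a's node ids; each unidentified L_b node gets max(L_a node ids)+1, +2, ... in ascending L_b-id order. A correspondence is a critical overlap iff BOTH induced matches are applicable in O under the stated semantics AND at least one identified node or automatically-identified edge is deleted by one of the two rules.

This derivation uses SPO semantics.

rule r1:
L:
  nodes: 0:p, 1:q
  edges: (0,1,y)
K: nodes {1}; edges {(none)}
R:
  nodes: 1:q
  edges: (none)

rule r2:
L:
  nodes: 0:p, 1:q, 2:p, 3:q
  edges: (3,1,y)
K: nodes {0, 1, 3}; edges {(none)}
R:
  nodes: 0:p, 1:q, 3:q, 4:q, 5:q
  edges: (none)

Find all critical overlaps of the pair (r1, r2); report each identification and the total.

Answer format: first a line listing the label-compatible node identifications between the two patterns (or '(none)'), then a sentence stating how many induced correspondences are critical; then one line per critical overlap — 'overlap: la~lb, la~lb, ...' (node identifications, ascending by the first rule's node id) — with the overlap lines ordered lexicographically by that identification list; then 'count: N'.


label-compatible node identifications between L(r1) and L(r2): 0~0, 0~2, 1~1, 1~3
6 of the induced correspondences are critical overlaps of r1 and r2.
overlap: 0~0
overlap: 0~0, 1~1
overlap: 0~0, 1~3
overlap: 0~2
overlap: 0~2, 1~1
overlap: 0~2, 1~3
count: 6


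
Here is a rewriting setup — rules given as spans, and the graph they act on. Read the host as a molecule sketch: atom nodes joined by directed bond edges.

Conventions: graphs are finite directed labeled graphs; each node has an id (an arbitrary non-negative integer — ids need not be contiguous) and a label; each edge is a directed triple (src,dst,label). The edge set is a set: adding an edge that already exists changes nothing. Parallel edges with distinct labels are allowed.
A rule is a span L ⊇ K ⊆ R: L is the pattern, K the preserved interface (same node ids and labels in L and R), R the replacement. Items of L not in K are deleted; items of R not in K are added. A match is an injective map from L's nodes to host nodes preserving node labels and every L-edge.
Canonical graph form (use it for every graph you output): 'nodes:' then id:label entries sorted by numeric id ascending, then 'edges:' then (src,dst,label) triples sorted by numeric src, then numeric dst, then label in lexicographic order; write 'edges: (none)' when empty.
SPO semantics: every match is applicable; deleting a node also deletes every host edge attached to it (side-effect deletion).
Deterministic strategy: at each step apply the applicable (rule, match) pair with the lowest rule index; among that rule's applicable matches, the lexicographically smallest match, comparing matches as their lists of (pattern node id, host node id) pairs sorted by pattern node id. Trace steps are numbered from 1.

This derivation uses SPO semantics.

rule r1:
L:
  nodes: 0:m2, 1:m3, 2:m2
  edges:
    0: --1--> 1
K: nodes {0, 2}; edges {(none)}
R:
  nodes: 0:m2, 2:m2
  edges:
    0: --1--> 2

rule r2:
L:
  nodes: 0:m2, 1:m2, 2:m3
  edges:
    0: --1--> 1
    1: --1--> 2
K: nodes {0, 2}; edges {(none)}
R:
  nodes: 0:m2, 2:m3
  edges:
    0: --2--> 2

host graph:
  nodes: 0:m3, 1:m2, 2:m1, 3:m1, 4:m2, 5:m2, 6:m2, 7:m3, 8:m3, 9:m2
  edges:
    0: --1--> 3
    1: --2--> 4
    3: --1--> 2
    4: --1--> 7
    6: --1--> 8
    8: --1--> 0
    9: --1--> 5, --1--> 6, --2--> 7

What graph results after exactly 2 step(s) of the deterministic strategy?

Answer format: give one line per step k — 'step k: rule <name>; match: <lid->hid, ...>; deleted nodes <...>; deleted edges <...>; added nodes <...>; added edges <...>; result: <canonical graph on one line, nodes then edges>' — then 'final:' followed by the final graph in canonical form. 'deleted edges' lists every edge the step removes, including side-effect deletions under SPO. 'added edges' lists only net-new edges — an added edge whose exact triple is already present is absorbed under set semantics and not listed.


step 1: rule r1; match: 0->4, 1->7, 2->1; deleted nodes 7; deleted edges (4,7,1); (9,7,2); added nodes (none); added edges (4,1,1); result: nodes: 0:m3, 1:m2, 2:m1, 3:m1, 4:m2, 5:m2, 6:m2, 8:m3, 9:m2 edges: (0,3,1); (1,4,2); (3,2,1); (4,1,1); (6,8,1); (8,0,1); (9,5,1); (9,6,1)
step 2: rule r1; match: 0->6, 1->8, 2->1; deleted nodes 8; deleted edges (6,8,1); (8,0,1); added nodes (none); added edges (6,1,1); result: nodes: 0:m3, 1:m2, 2:m1, 3:m1, 4:m2, 5:m2, 6:m2, 9:m2 edges: (0,3,1); (1,4,2); (3,2,1); (4,1,1); (6,1,1); (9,5,1); (9,6,1)
final:
nodes: 0:m3, 1:m2, 2:m1, 3:m1, 4:m2, 5:m2, 6:m2, 9:m2
edges: (0,3,1); (1,4,2); (3,2,1); (4,1,1); (6,1,1); (9,5,1); (9,6,1)


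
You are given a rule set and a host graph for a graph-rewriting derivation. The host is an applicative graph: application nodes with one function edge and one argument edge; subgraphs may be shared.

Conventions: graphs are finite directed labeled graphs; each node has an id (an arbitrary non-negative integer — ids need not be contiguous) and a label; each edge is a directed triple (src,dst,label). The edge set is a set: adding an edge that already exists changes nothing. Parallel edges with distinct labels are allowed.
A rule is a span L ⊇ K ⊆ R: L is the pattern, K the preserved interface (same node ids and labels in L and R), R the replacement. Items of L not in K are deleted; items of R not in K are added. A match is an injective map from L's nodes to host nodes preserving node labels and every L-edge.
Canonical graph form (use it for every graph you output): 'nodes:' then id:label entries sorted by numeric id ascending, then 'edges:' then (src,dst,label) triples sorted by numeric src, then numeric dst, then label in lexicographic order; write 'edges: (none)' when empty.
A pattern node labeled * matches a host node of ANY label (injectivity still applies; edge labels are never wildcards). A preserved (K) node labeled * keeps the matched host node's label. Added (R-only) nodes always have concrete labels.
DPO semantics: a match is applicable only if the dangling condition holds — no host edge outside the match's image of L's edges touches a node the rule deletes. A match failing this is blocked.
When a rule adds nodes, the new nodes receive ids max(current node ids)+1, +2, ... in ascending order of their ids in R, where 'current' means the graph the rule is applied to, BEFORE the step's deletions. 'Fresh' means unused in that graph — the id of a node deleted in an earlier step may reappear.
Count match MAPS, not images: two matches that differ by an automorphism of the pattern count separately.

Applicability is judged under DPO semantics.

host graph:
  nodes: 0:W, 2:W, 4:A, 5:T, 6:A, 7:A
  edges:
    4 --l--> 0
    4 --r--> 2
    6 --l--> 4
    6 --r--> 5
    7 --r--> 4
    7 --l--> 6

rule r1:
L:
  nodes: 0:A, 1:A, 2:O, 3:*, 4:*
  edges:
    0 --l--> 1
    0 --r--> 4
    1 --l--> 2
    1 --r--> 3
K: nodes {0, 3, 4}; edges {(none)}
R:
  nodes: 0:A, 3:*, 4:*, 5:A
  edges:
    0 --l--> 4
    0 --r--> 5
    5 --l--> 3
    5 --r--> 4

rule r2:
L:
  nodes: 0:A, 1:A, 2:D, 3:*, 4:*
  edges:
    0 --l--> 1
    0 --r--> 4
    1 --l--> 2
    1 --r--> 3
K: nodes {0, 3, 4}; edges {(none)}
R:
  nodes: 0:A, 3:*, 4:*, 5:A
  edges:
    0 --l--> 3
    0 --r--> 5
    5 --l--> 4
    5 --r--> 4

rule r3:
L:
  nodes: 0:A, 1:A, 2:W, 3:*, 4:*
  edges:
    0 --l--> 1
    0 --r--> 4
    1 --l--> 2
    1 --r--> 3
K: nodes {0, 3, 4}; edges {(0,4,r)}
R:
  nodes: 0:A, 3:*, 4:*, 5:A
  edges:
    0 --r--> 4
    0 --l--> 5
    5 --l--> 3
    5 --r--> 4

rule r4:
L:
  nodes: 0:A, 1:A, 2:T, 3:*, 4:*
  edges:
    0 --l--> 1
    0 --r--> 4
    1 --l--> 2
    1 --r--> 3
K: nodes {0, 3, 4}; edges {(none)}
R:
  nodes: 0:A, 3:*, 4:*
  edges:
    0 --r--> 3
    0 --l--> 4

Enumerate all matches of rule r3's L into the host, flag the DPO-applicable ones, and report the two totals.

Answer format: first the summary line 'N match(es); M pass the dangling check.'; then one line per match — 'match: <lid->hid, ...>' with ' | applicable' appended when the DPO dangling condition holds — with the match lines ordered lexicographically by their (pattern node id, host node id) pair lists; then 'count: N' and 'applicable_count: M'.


1 match(es); 0 pass the dangling check.
match: 0->6, 1->4, 2->0, 3->2, 4->5
count: 1
applicable_count: 0


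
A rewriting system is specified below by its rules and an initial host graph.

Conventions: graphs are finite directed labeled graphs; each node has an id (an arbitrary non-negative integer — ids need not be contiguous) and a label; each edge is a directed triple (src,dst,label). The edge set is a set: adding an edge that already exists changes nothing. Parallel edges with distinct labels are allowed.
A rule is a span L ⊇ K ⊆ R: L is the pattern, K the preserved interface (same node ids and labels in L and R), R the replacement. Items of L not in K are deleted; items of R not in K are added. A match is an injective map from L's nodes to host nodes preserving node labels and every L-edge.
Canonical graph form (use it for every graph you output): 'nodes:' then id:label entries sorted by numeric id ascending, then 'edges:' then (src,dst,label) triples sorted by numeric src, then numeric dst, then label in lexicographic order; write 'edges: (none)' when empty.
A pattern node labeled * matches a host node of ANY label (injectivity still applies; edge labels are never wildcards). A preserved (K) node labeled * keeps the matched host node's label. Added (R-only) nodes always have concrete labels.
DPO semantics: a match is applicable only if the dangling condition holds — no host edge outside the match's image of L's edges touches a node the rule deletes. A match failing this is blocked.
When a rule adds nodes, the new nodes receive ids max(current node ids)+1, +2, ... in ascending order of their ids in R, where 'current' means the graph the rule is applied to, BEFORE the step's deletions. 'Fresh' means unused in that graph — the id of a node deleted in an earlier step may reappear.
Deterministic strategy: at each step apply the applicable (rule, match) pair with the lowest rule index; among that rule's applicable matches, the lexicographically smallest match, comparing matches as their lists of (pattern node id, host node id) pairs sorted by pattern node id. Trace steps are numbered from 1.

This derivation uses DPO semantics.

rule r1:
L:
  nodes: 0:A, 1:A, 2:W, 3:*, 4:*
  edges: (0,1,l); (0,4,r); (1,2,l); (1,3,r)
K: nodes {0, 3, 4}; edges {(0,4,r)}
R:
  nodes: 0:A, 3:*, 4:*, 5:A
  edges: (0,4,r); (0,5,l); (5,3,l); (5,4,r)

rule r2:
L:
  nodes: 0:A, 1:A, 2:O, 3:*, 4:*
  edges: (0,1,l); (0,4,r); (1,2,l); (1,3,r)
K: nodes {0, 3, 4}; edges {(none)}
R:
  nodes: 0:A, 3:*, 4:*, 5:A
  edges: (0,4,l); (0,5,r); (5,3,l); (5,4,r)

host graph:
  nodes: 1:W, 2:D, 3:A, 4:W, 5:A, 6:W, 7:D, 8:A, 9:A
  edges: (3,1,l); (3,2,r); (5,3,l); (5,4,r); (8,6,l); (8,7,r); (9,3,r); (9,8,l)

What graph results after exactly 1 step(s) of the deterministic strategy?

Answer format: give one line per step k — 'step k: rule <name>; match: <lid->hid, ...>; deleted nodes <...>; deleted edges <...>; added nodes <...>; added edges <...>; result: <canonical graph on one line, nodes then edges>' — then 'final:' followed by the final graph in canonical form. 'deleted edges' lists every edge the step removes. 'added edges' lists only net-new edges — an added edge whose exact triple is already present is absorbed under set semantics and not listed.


step 1: rule r1; match: 0->9, 1->8, 2->6, 3->7, 4->3; deleted nodes 6, 8; deleted edges (8,6,l); (8,7,r); (9,8,l); added nodes 10; added edges (9,10,l); (10,3,r); (10,7,l); result: nodes: 1:W, 2:D, 3:A, 4:W, 5:A, 7:D, 9:A, 10:A edges: (3,1,l); (3,2,r); (5,3,l); (5,4,r); (9,3,r); (9,10,l); (10,3,r); (10,7,l)
final:
nodes: 1:W, 2:D, 3:A, 4:W, 5:A, 7:D, 9:A, 10:A
edges: (3,1,l); (3,2,r); (5,3,l); (5,4,r); (9,3,r); (9,10,l); (10,3,r); (10,7,l)


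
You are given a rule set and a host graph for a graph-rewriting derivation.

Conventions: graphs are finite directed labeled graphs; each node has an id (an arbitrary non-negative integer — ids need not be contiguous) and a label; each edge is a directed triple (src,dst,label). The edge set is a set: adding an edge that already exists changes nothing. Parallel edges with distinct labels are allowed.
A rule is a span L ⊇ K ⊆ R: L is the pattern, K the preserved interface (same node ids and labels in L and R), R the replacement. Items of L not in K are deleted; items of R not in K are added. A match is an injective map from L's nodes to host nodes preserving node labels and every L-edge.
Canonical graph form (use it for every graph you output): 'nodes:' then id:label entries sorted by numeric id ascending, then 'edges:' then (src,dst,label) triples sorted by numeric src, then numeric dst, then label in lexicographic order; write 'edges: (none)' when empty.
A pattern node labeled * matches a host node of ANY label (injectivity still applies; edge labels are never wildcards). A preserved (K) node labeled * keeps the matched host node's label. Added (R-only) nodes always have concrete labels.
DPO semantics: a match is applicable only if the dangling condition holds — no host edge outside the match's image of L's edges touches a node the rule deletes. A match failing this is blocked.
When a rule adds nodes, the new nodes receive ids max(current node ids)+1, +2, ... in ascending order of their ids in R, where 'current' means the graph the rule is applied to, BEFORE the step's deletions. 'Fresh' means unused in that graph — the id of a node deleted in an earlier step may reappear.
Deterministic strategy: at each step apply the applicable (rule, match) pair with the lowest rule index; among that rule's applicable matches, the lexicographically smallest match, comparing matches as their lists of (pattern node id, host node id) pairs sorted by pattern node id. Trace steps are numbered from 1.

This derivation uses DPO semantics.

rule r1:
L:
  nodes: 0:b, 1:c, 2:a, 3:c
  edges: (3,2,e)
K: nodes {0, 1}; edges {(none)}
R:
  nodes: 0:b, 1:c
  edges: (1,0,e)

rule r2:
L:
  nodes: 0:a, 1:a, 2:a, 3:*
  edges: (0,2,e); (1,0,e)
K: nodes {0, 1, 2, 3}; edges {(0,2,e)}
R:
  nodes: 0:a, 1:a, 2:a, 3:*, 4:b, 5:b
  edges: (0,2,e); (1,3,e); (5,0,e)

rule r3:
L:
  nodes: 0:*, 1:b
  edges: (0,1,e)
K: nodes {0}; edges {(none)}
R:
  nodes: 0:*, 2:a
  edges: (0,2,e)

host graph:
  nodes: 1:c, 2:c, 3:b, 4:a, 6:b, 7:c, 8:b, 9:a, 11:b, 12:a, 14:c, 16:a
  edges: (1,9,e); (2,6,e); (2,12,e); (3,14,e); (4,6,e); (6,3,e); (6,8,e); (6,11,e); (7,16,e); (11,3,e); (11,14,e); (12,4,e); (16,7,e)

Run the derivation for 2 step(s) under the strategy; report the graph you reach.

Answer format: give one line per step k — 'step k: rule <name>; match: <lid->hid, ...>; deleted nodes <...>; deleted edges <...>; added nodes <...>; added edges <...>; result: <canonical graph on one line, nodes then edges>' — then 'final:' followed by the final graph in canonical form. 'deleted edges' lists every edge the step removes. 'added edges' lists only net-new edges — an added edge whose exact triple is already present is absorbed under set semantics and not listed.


step 1: rule r1; match: 0->3, 1->2, 2->9, 3->1; deleted nodes 1, 9; deleted edges (1,9,e); added nodes (none); added edges (2,3,e); result: nodes: 2:c, 3:b, 4:a, 6:b, 7:c, 8:b, 11:b, 12:a, 14:c, 16:a edges: (2,3,e); (2,6,e); (2,12,e); (3,14,e); (4,6,e); (6,3,e); (6,8,e); (6,11,e); (7,16,e); (11,3,e); (11,14,e); (12,4,e); (16,7,e)
step 2: rule r3; match: 0->6, 1->8; deleted nodes 8; deleted edges (6,8,e); added nodes 17; added edges (6,17,e); result: nodes: 2:c, 3:b, 4:a, 6:b, 7:c, 11:b, 12:a, 14:c, 16:a, 17:a edges: (2,3,e); (2,6,e); (2,12,e); (3,14,e); (4,6,e); (6,3,e); (6,11,e); (6,17,e); (7,16,e); (11,3,e); (11,14,e); (12,4,e); (16,7,e)
final:
nodes: 2:c, 3:b, 4:a, 6:b, 7:c, 11:b, 12:a, 14:c, 16:a, 17:a
edges: (2,3,e); (2,6,e); (2,12,e); (3,14,e); (4,6,e); (6,3,e); (6,11,e); (6,17,e); (7,16,e); (11,3,e); (11,14,e); (12,4,e); (16,7,e)


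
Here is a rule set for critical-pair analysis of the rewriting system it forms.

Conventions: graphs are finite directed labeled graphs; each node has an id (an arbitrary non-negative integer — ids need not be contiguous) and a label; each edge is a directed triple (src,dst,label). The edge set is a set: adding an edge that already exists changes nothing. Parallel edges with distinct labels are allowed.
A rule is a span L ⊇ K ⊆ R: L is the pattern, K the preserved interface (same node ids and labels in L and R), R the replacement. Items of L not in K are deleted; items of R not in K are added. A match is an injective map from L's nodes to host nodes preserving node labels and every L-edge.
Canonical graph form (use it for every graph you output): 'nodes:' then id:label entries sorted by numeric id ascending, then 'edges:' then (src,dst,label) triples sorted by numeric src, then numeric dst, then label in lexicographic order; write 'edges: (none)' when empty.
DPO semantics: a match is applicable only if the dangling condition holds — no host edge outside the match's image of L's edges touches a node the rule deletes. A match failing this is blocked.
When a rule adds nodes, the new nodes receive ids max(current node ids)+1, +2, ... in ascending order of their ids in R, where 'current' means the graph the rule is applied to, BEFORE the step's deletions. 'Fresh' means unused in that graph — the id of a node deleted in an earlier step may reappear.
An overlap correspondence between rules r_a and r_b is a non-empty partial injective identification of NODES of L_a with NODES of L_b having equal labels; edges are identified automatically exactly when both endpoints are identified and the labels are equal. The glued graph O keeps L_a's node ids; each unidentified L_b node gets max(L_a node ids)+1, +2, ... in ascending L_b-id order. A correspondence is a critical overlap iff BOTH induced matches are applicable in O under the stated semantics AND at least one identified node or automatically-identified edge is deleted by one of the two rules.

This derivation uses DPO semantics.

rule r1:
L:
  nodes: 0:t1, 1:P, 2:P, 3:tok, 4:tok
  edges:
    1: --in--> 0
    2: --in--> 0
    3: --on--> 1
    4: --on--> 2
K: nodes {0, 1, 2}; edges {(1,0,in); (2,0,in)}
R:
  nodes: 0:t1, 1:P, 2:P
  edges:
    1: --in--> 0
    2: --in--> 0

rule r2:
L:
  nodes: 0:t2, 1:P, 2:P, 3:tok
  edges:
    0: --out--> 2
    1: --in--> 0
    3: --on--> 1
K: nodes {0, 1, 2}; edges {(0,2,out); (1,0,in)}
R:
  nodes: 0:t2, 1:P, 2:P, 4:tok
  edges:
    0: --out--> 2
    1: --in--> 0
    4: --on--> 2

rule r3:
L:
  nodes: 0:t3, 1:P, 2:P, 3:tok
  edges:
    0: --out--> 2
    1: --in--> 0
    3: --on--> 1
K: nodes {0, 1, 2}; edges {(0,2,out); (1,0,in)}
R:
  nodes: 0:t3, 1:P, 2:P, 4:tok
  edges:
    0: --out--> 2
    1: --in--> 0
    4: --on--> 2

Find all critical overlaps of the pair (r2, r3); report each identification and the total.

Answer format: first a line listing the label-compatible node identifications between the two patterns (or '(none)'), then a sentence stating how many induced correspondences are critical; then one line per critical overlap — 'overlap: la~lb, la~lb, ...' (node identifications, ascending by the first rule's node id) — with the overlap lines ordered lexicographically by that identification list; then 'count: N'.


label-compatible node identifications between L(r2) and L(r3): 1~1, 1~2, 2~1, 2~2, 3~3
2 of the induced correspondences are critical overlaps of r2 and r3.
overlap: 1~1, 2~2, 3~3
overlap: 1~1, 3~3
count: 2


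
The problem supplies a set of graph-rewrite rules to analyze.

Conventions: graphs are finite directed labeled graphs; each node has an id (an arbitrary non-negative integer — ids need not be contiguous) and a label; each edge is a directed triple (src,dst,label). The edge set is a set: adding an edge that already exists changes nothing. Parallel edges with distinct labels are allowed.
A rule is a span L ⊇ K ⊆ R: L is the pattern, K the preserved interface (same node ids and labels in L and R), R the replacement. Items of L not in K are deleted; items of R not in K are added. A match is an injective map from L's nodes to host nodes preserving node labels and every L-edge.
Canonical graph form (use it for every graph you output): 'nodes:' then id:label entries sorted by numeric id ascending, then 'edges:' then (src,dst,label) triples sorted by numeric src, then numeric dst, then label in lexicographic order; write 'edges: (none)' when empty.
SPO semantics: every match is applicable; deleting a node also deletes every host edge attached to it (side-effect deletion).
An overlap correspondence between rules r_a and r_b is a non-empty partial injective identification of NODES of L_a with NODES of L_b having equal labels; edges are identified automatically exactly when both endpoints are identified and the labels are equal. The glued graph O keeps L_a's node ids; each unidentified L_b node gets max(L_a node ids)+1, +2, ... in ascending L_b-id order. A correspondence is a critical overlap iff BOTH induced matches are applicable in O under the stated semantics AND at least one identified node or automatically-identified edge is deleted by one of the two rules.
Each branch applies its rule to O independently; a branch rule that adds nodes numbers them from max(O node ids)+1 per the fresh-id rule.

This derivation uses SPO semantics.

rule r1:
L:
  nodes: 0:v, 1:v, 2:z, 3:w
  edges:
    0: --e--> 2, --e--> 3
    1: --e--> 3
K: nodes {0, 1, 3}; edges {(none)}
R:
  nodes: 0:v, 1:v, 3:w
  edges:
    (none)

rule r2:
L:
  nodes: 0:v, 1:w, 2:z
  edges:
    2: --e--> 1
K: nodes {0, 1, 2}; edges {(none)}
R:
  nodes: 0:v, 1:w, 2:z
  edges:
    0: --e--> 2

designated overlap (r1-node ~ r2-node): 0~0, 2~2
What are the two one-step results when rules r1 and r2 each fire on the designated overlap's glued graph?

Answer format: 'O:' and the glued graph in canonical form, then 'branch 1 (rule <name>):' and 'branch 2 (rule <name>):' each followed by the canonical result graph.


O:
nodes: 0:v, 1:v, 2:z, 3:w, 4:w
edges: (0,2,e); (0,3,e); (1,3,e); (2,4,e)
branch 1 (rule r1):
nodes: 0:v, 1:v, 3:w, 4:w
edges: (none)
branch 2 (rule r2):
nodes: 0:v, 1:v, 2:z, 3:w, 4:w
edges: (0,2,e); (0,3,e); (1,3,e)


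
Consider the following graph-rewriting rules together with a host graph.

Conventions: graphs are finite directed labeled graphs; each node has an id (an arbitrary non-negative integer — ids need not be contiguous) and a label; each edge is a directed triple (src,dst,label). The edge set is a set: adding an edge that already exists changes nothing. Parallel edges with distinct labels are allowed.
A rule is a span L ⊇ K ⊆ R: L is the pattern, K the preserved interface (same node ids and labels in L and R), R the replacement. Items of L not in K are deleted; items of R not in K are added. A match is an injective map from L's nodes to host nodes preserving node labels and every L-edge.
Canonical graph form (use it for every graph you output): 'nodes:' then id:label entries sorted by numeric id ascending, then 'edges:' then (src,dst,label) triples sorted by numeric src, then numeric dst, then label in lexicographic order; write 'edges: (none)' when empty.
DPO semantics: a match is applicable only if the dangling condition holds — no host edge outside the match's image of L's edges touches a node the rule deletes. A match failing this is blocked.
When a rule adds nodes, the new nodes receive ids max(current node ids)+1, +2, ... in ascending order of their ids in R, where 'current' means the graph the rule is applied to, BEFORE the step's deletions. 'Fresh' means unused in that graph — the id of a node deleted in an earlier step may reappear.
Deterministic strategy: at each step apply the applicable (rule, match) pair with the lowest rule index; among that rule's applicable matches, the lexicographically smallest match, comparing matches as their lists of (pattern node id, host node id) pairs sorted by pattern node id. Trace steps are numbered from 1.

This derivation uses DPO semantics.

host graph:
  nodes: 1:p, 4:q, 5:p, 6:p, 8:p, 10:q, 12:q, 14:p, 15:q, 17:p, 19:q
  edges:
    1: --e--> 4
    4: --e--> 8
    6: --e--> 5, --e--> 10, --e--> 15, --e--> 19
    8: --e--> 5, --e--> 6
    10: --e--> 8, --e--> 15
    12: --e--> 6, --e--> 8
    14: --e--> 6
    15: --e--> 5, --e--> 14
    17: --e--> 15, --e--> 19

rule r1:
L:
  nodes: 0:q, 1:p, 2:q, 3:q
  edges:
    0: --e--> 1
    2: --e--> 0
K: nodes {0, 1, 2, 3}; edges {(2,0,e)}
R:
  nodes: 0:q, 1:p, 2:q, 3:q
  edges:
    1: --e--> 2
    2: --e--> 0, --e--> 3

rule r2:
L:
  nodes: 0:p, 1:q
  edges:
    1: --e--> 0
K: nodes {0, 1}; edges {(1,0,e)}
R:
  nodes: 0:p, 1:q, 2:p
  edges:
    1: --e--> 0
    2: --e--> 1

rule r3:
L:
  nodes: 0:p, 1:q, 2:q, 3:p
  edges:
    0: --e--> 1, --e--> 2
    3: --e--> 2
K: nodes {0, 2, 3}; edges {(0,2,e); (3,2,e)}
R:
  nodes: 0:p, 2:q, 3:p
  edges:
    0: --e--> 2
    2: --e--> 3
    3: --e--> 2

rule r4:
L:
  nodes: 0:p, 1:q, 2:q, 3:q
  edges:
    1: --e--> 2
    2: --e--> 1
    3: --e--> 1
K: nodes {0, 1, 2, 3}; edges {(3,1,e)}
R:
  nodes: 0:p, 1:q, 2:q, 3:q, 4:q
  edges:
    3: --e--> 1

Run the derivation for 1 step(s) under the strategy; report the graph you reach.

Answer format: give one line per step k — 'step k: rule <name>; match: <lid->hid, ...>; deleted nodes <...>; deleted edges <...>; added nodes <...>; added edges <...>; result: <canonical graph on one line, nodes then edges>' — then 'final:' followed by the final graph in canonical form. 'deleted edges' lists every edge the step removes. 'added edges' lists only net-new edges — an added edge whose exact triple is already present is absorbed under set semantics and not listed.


step 1: rule r1; match: 0->15, 1->5, 2->10, 3->4; deleted nodes (none); deleted edges (15,5,e); added nodes (none); added edges (5,10,e); (10,4,e); result: nodes: 1:p, 4:q, 5:p, 6:p, 8:p, 10:q, 12:q, 14:p, 15:q, 17:p, 19:q edges: (1,4,e); (4,8,e); (5,10,e); (6,5,e); (6,10,e); (6,15,e); (6,19,e); (8,5,e); (8,6,e); (10,4,e); (10,8,e); (10,15,e); (12,6,e); (12,8,e); (14,6,e); (15,14,e); (17,15,e); (17,19,e)
final:
nodes: 1:p, 4:q, 5:p, 6:p, 8:p, 10:q, 12:q, 14:p, 15:q, 17:p, 19:q
edges: (1,4,e); (4,8,e); (5,10,e); (6,5,e); (6,10,e); (6,15,e); (6,19,e); (8,5,e); (8,6,e); (10,4,e); (10,8,e); (10,15,e); (12,6,e); (12,8,e); (14,6,e); (15,14,e); (17,15,e); (17,19,e)


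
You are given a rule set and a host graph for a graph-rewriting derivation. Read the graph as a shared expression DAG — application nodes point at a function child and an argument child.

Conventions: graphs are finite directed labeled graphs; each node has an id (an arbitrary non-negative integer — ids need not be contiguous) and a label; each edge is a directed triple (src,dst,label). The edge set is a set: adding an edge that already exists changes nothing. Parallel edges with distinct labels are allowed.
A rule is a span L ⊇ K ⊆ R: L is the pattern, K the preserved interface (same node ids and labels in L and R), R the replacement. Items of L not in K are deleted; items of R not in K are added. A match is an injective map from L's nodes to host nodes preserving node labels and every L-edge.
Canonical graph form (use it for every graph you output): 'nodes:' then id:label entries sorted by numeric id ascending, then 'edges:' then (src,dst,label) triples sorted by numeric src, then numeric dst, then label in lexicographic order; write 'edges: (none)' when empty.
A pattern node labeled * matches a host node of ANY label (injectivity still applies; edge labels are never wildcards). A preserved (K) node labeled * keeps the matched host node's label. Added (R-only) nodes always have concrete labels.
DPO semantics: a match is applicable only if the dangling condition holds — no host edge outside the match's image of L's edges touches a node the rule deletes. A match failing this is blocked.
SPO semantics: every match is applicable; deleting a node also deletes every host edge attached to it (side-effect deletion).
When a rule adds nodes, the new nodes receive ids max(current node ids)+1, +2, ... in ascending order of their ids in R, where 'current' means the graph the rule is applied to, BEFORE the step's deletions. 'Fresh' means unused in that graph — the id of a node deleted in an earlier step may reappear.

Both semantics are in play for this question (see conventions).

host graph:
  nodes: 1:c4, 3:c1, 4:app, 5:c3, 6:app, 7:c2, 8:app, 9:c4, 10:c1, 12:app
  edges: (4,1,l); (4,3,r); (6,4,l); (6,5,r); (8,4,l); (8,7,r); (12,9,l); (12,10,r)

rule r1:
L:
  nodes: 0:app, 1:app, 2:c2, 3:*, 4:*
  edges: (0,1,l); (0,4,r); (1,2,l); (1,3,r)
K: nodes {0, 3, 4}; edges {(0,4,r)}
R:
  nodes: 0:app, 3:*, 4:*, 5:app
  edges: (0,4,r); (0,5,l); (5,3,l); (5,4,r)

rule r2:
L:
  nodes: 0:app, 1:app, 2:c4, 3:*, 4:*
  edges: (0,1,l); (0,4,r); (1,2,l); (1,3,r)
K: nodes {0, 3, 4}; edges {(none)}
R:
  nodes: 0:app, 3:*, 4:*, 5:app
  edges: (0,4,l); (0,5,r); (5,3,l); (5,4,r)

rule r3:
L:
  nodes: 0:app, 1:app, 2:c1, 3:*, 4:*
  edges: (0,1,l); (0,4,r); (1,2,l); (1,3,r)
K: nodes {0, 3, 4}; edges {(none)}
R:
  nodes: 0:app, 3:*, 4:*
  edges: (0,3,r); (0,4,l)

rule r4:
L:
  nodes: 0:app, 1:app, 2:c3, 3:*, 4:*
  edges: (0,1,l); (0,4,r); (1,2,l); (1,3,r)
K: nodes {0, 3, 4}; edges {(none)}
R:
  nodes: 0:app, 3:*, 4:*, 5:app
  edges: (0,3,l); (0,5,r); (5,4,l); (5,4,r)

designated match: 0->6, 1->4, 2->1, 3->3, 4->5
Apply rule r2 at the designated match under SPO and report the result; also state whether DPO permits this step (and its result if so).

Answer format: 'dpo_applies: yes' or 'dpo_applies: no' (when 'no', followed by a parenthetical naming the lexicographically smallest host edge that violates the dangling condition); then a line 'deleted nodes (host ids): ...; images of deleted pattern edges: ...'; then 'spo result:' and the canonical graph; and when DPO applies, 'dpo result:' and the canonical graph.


dpo_applies: no
(the rule deletes node 4, which keeps host edge (8,4,l) outside the match image — the dangling condition fails, DPO blocks; SPO proceeds and side-deletes such edges)
deleted nodes (host ids): 1, 4; images of deleted pattern edges: (4,1,l); (4,3,r); (6,4,l); (6,5,r)
spo result:
nodes: 3:c1, 5:c3, 6:app, 7:c2, 8:app, 9:c4, 10:c1, 12:app, 13:app
edges: (6,5,l); (6,13,r); (8,7,r); (12,9,l); (12,10,r); (13,3,l); (13,5,r)


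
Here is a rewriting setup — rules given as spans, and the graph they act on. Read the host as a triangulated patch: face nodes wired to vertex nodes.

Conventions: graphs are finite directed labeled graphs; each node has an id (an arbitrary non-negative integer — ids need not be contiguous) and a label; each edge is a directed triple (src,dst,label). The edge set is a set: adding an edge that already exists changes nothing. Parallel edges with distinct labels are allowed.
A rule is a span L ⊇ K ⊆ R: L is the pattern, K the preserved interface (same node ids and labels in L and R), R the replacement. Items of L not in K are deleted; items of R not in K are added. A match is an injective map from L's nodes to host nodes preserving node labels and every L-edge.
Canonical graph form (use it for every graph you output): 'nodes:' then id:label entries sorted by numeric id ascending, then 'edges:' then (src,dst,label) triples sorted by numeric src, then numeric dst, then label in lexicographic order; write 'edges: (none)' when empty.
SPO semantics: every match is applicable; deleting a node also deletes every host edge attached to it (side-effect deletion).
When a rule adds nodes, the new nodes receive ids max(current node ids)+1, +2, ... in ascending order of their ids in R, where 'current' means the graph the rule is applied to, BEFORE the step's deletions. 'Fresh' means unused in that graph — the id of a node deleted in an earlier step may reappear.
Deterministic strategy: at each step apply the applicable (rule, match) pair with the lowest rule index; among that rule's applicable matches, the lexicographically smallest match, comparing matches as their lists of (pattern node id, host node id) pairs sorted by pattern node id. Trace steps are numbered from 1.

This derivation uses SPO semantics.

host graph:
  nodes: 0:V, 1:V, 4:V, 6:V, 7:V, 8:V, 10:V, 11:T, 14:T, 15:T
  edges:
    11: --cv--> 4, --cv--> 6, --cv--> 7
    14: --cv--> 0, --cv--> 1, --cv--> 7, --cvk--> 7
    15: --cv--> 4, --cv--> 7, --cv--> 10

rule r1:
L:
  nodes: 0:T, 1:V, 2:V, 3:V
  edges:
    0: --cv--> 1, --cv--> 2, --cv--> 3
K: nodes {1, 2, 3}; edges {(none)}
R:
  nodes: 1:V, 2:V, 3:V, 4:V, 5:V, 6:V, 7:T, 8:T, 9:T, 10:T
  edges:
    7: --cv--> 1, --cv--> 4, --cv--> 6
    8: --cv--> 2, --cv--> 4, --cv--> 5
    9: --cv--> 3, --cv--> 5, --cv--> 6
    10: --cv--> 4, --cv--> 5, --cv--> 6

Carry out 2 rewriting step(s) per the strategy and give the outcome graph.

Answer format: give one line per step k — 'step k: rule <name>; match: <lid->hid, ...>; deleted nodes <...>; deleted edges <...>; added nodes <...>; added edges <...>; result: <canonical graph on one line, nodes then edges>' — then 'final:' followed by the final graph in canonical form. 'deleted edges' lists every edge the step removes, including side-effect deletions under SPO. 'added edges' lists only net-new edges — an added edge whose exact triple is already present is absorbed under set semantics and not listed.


step 1: rule r1; match: 0->11, 1->4, 2->6, 3->7; deleted nodes 11; deleted edges (11,4,cv); (11,6,cv); (11,7,cv); added nodes 16, 17, 18, 19, 20, 21, 22; added edges (19,4,cv); (19,16,cv); (19,18,cv); (20,6,cv); (20,16,cv); (20,17,cv); (21,7,cv); (21,17,cv); (21,18,cv); (22,16,cv); (22,17,cv); (22,18,cv); result: nodes: 0:V, 1:V, 4:V, 6:V, 7:V, 8:V, 10:V, 14:T, 15:T, 16:V, 17:V, 18:V, 19:T, 20:T, 21:T, 22:T edges: (14,0,cv); (14,1,cv); (14,7,cv); (14,7,cvk); (15,4,cv); (15,7,cv); (15,10,cv); (19,4,cv); (19,16,cv); (19,18,cv); (20,6,cv); (20,16,cv); (20,17,cv); (21,7,cv); (21,17,cv); (21,18,cv); (22,16,cv); (22,17,cv); (22,18,cv)
step 2: rule r1; match: 0->14, 1->0, 2->1, 3->7; deleted nodes 14; deleted edges (14,0,cv); (14,1,cv); (14,7,cv); (14,7,cvk); added nodes 23, 24, 25, 26, 27, 28, 29; added edges (26,0,cv); (26,23,cv); (26,25,cv); (27,1,cv); (27,23,cv); (27,24,cv); (28,7,cv); (28,24,cv); (28,25,cv); (29,23,cv); (29,24,cv); (29,25,cv); result: nodes: 0:V, 1:V, 4:V, 6:V, 7:V, 8:V, 10:V, 15:T, 16:V, 17:V, 18:V, 19:T, 20:T, 21:T, 22:T, 23:V, 24:V, 25:V, 26:T, 27:T, 28:T, 29:T edges: (15,4,cv); (15,7,cv); (15,10,cv); (19,4,cv); (19,16,cv); (19,18,cv); (20,6,cv); (20,16,cv); (20,17,cv); (21,7,cv); (21,17,cv); (21,18,cv); (22,16,cv); (22,17,cv); (22,18,cv); (26,0,cv); (26,23,cv); (26,25,cv); (27,1,cv); (27,23,cv); (27,24,cv); (28,7,cv); (28,24,cv); (28,25,cv); (29,23,cv); (29,24,cv); (29,25,cv)
final:
nodes: 0:V, 1:V, 4:V, 6:V, 7:V, 8:V, 10:V, 15:T, 16:V, 17:V, 18:V, 19:T, 20:T, 21:T, 22:T, 23:V, 24:V, 25:V, 26:T, 27:T, 28:T, 29:T
edges: (15,4,cv); (15,7,cv); (15,10,cv); (19,4,cv); (19,16,cv); (19,18,cv); (20,6,cv); (20,16,cv); (20,17,cv); (21,7,cv); (21,17,cv); (21,18,cv); (22,16,cv); (22,17,cv); (22,18,cv); (26,0,cv); (26,23,cv); (26,25,cv); (27,1,cv); (27,23,cv); (27,24,cv); (28,7,cv); (28,24,cv); (28,25,cv); (29,23,cv); (29,24,cv); (29,25,cv)


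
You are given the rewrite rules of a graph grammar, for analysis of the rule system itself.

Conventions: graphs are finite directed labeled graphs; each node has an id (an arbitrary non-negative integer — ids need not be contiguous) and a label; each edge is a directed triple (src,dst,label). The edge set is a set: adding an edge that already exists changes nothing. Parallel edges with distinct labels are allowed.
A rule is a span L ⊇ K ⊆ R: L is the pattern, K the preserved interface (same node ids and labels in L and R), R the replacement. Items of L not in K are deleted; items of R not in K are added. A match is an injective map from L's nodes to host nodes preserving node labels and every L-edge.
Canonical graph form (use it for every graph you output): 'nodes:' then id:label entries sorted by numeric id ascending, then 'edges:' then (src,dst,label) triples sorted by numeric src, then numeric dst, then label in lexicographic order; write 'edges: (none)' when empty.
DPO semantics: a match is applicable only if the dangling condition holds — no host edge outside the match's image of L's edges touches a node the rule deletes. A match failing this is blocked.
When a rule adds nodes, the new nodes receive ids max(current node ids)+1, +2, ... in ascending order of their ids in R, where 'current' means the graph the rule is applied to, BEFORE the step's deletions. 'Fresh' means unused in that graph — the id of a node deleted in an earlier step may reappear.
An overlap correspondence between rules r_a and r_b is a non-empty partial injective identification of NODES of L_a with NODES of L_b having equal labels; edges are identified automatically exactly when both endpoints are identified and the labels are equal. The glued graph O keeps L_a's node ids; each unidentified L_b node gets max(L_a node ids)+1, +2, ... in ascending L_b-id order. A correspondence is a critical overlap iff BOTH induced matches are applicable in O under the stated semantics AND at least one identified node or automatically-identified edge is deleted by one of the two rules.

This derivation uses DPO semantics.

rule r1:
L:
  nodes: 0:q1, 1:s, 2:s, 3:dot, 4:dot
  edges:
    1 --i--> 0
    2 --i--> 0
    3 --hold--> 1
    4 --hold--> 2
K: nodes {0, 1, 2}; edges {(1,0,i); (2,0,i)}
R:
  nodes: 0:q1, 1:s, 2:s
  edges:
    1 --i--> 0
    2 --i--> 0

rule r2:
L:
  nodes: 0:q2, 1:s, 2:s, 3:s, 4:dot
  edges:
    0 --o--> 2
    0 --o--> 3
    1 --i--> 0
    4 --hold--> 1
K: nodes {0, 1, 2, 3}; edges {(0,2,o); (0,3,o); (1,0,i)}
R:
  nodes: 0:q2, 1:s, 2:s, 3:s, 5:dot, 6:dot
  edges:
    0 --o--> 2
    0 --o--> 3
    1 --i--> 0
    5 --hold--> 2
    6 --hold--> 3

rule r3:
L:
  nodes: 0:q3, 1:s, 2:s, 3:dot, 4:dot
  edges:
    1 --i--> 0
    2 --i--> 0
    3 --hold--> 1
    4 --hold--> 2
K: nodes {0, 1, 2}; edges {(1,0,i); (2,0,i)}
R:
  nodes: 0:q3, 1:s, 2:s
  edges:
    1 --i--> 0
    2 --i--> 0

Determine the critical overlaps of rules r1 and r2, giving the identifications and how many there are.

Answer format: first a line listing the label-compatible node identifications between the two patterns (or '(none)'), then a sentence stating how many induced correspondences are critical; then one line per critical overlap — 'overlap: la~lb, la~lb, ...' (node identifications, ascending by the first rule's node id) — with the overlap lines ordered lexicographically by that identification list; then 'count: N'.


label-compatible node identifications between L(r1) and L(r2): 1~1, 1~2, 1~3, 2~1, 2~2, 2~3, 3~4, 4~4
6 of the induced correspondences are critical overlaps of r1 and r2.
overlap: 1~1, 2~2, 3~4
overlap: 1~1, 2~3, 3~4
overlap: 1~1, 3~4
overlap: 1~2, 2~1, 4~4
overlap: 1~3, 2~1, 4~4
overlap: 2~1, 4~4
count: 6
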